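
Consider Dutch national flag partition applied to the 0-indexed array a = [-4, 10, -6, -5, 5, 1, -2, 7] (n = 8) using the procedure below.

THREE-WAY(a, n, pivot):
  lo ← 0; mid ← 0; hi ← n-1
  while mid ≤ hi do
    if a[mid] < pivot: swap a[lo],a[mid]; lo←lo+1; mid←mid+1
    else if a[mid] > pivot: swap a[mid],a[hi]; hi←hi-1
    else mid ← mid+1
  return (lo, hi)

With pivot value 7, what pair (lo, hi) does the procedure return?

lo=0 mid=0 hi=7
-4<7: swap(0,0), lo=1 mid=1 ⇒ [-4, 10, -6, -5, 5, 1, -2, 7]
10>7: swap(1,7), hi=6 ⇒ [-4, 7, -6, -5, 5, 1, -2, 10]
7=7: mid=2
-6<7: swap(1,2), lo=2 mid=3 ⇒ [-4, -6, 7, -5, 5, 1, -2, 10]
-5<7: swap(2,3), lo=3 mid=4 ⇒ [-4, -6, -5, 7, 5, 1, -2, 10]
5<7: swap(3,4), lo=4 mid=5 ⇒ [-4, -6, -5, 5, 7, 1, -2, 10]
1<7: swap(4,5), lo=5 mid=6 ⇒ [-4, -6, -5, 5, 1, 7, -2, 10]
-2<7: swap(5,6), lo=6 mid=7 ⇒ [-4, -6, -5, 5, 1, -2, 7, 10]
done. lo=6 hi=6; a=[-4, -6, -5, 5, 1, -2, 7, 10]

(6, 6)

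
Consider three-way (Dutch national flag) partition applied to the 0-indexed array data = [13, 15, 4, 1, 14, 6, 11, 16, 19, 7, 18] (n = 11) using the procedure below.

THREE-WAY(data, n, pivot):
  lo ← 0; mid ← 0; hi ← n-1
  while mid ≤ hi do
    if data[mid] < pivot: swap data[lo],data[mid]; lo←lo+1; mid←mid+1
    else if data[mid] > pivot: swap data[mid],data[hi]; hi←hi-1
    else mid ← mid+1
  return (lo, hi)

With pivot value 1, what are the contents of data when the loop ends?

pivot = 1; lo=0, mid=0, hi=10
data[mid]=13>1: swap data[0],data[10]; hi=9 → [18, 15, 4, 1, 14, 6, 11, 16, 19, 7, 13]
data[mid]=18>1: swap data[0],data[9]; hi=8 → [7, 15, 4, 1, 14, 6, 11, 16, 19, 18, 13]
data[mid]=7>1: swap data[0],data[8]; hi=7 → [19, 15, 4, 1, 14, 6, 11, 16, 7, 18, 13]
data[mid]=19>1: swap data[0],data[7]; hi=6 → [16, 15, 4, 1, 14, 6, 11, 19, 7, 18, 13]
data[mid]=16>1: swap data[0],data[6]; hi=5 → [11, 15, 4, 1, 14, 6, 16, 19, 7, 18, 13]
data[mid]=11>1: swap data[0],data[5]; hi=4 → [6, 15, 4, 1, 14, 11, 16, 19, 7, 18, 13]
data[mid]=6>1: swap data[0],data[4]; hi=3 → [14, 15, 4, 1, 6, 11, 16, 19, 7, 18, 13]
data[mid]=14>1: swap data[0],data[3]; hi=2 → [1, 15, 4, 14, 6, 11, 16, 19, 7, 18, 13]
data[mid]=1=1: mid=1
data[mid]=15>1: swap data[1],data[2]; hi=1 → [1, 4, 15, 14, 6, 11, 16, 19, 7, 18, 13]
data[mid]=4>1: swap data[1],data[1]; hi=0 → [1, 4, 15, 14, 6, 11, 16, 19, 7, 18, 13]
end: lo=0, hi=0; data = [1, 4, 15, 14, 6, 11, 16, 19, 7, 18, 13]

[1, 4, 15, 14, 6, 11, 16, 19, 7, 18, 13]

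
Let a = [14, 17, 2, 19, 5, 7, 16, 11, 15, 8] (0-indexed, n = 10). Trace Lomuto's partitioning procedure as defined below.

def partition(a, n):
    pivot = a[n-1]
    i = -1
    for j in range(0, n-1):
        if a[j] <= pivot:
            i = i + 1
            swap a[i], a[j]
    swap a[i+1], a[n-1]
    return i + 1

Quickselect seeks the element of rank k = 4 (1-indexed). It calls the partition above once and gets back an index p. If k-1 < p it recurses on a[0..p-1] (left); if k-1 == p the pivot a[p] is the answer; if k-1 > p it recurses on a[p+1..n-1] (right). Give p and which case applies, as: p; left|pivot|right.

pivot = a[9] = 8; i = -1
j=0: a[0]=14 > 8 → no swap
j=1: a[1]=17 > 8 → no swap
j=2: a[2]=2 ≤ 8 → i=0, swap a[0],a[2] → [2, 17, 14, 19, 5, 7, 16, 11, 15, 8]
j=3: a[3]=19 > 8 → no swap
j=4: a[4]=5 ≤ 8 → i=1, swap a[1],a[4] → [2, 5, 14, 19, 17, 7, 16, 11, 15, 8]
j=5: a[5]=7 ≤ 8 → i=2, swap a[2],a[5] → [2, 5, 7, 19, 17, 14, 16, 11, 15, 8]
j=6: a[6]=16 > 8 → no swap
j=7: a[7]=11 > 8 → no swap
j=8: a[8]=15 > 8 → no swap
final swap a[3],a[9] → [2, 5, 7, 8, 17, 14, 16, 11, 15, 19]; return 3
p = 3; k-1 = 3 == 3 ⇒ pivot

3; pivot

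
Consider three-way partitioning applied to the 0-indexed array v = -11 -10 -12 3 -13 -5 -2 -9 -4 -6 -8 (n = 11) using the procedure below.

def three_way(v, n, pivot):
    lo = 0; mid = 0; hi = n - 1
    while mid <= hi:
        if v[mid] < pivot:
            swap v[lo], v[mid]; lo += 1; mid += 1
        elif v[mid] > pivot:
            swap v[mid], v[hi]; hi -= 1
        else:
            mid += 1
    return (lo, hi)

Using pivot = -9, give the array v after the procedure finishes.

lo=0 mid=0 hi=10
-11<-9: swap(0,0), lo=1 mid=1 ⇒ -11 -10 -12 3 -13 -5 -2 -9 -4 -6 -8
-10<-9: swap(1,1), lo=2 mid=2 ⇒ -11 -10 -12 3 -13 -5 -2 -9 -4 -6 -8
-12<-9: swap(2,2), lo=3 mid=3 ⇒ -11 -10 -12 3 -13 -5 -2 -9 -4 -6 -8
3>-9: swap(3,10), hi=9 ⇒ -11 -10 -12 -8 -13 -5 -2 -9 -4 -6 3
-8>-9: swap(3,9), hi=8 ⇒ -11 -10 -12 -6 -13 -5 -2 -9 -4 -8 3
-6>-9: swap(3,8), hi=7 ⇒ -11 -10 -12 -4 -13 -5 -2 -9 -6 -8 3
-4>-9: swap(3,7), hi=6 ⇒ -11 -10 -12 -9 -13 -5 -2 -4 -6 -8 3
-9=-9: mid=4
-13<-9: swap(3,4), lo=4 mid=5 ⇒ -11 -10 -12 -13 -9 -5 -2 -4 -6 -8 3
-5>-9: swap(5,6), hi=5 ⇒ -11 -10 -12 -13 -9 -2 -5 -4 -6 -8 3
-2>-9: swap(5,5), hi=4 ⇒ -11 -10 -12 -13 -9 -2 -5 -4 -6 -8 3
done. lo=4 hi=4; v=-11 -10 -12 -13 -9 -2 -5 -4 -6 -8 3

-11 -10 -12 -13 -9 -2 -5 -4 -6 -8 3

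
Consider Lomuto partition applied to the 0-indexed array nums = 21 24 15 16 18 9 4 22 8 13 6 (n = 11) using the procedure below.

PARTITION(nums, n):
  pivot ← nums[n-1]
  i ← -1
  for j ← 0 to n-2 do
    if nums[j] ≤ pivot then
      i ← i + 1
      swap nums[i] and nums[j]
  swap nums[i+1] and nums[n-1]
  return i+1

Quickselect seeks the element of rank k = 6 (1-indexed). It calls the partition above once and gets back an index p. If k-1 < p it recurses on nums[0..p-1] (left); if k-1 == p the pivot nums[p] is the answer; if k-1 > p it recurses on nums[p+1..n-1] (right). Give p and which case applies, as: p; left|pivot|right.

pivot = nums[10] = 6; i = -1
j=0: nums[0]=21 > 6 → no swap
j=1: nums[1]=24 > 6 → no swap
j=2: nums[2]=15 > 6 → no swap
j=3: nums[3]=16 > 6 → no swap
j=4: nums[4]=18 > 6 → no swap
j=5: nums[5]=9 > 6 → no swap
j=6: nums[6]=4 ≤ 6 → i=0, swap nums[0],nums[6] → 4 24 15 16 18 9 21 22 8 13 6
j=7: nums[7]=22 > 6 → no swap
j=8: nums[8]=8 > 6 → no swap
j=9: nums[9]=13 > 6 → no swap
final swap nums[1],nums[10] → 4 6 15 16 18 9 21 22 8 13 24; return 1
p = 1; k-1 = 5 > 1 ⇒ right

1; right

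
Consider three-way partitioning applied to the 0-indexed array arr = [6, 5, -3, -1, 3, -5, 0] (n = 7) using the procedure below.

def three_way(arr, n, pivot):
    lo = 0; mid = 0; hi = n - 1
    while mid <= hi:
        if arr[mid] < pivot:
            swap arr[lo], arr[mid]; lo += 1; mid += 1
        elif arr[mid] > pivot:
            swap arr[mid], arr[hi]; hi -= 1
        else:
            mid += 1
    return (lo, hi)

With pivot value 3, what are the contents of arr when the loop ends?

pivot = 3; lo=0, mid=0, hi=6
arr[mid]=6>3: swap arr[0],arr[6]; hi=5 → [0, 5, -3, -1, 3, -5, 6]
arr[mid]=0<3: swap arr[0],arr[0]; lo=1,mid=1 → [0, 5, -3, -1, 3, -5, 6]
arr[mid]=5>3: swap arr[1],arr[5]; hi=4 → [0, -5, -3, -1, 3, 5, 6]
arr[mid]=-5<3: swap arr[1],arr[1]; lo=2,mid=2 → [0, -5, -3, -1, 3, 5, 6]
arr[mid]=-3<3: swap arr[2],arr[2]; lo=3,mid=3 → [0, -5, -3, -1, 3, 5, 6]
arr[mid]=-1<3: swap arr[3],arr[3]; lo=4,mid=4 → [0, -5, -3, -1, 3, 5, 6]
arr[mid]=3=3: mid=5
end: lo=4, hi=4; arr = [0, -5, -3, -1, 3, 5, 6]

[0, -5, -3, -1, 3, 5, 6]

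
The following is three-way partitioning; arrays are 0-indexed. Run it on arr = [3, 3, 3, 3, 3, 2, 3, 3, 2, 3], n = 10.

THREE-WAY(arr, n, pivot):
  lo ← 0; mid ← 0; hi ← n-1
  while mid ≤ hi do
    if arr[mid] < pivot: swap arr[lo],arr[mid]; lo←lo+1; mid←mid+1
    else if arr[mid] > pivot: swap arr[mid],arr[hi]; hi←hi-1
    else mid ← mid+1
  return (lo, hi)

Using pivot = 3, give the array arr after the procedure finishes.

[2, 2, 3, 3, 3, 3, 3, 3, 3, 3]

pivot = 3; lo=0, mid=0, hi=9
arr[mid]=3=3: mid=1
arr[mid]=3=3: mid=2
arr[mid]=3=3: mid=3
arr[mid]=3=3: mid=4
arr[mid]=3=3: mid=5
arr[mid]=2<3: swap arr[0],arr[5]; lo=1,mid=6 → [2, 3, 3, 3, 3, 3, 3, 3, 2, 3]
arr[mid]=3=3: mid=7
arr[mid]=3=3: mid=8
arr[mid]=2<3: swap arr[1],arr[8]; lo=2,mid=9 → [2, 2, 3, 3, 3, 3, 3, 3, 3, 3]
arr[mid]=3=3: mid=10
end: lo=2, hi=9; arr = [2, 2, 3, 3, 3, 3, 3, 3, 3, 3]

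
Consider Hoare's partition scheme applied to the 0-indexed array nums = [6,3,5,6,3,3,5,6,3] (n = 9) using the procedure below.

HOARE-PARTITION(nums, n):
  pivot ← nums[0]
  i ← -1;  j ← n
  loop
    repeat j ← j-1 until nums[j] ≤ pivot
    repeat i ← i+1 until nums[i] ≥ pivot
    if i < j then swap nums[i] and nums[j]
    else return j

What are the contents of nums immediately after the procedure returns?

[3,3,5,6,3,3,5,6,6]

pivot = nums[0] = 6; i = -1, j = 9
j→8 (nums[8]=3≤6), i→0 (nums[0]=6≥6); i<j, swap → [3,3,5,6,3,3,5,6,6]
j→7 (nums[7]=6≤6), i→3 (nums[3]=6≥6); i<j, swap → [3,3,5,6,3,3,5,6,6]
j→6, i→7; i≥j, return j=6. nums = [3,3,5,6,3,3,5,6,6]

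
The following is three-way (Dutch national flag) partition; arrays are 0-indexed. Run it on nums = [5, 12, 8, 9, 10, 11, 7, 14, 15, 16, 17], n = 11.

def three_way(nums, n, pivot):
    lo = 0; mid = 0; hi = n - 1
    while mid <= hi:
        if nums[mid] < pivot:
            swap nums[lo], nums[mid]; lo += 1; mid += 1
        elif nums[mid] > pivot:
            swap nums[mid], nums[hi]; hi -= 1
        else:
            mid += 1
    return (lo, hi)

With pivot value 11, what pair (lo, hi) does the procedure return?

lo=0 mid=0 hi=10
5<11: swap(0,0), lo=1 mid=1 ⇒ [5, 12, 8, 9, 10, 11, 7, 14, 15, 16, 17]
12>11: swap(1,10), hi=9 ⇒ [5, 17, 8, 9, 10, 11, 7, 14, 15, 16, 12]
17>11: swap(1,9), hi=8 ⇒ [5, 16, 8, 9, 10, 11, 7, 14, 15, 17, 12]
16>11: swap(1,8), hi=7 ⇒ [5, 15, 8, 9, 10, 11, 7, 14, 16, 17, 12]
15>11: swap(1,7), hi=6 ⇒ [5, 14, 8, 9, 10, 11, 7, 15, 16, 17, 12]
14>11: swap(1,6), hi=5 ⇒ [5, 7, 8, 9, 10, 11, 14, 15, 16, 17, 12]
7<11: swap(1,1), lo=2 mid=2 ⇒ [5, 7, 8, 9, 10, 11, 14, 15, 16, 17, 12]
8<11: swap(2,2), lo=3 mid=3 ⇒ [5, 7, 8, 9, 10, 11, 14, 15, 16, 17, 12]
9<11: swap(3,3), lo=4 mid=4 ⇒ [5, 7, 8, 9, 10, 11, 14, 15, 16, 17, 12]
10<11: swap(4,4), lo=5 mid=5 ⇒ [5, 7, 8, 9, 10, 11, 14, 15, 16, 17, 12]
11=11: mid=6
done. lo=5 hi=5; nums=[5, 7, 8, 9, 10, 11, 14, 15, 16, 17, 12]

(5, 5)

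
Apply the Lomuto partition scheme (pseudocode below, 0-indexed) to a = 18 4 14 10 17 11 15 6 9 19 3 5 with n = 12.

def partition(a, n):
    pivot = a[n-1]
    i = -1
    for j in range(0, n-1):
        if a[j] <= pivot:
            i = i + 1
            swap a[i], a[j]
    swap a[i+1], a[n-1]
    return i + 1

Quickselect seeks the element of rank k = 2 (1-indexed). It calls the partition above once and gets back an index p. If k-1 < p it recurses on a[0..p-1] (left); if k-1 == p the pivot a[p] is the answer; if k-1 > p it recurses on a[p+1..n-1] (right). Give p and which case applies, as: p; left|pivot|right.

pivot=5, i=-1
j=0: 18>5, skip
j=1: 4≤5, i=0, swap(0,1) ⇒ 4 18 14 10 17 11 15 6 9 19 3 5
j=2: 14>5, skip
j=3: 10>5, skip
j=4: 17>5, skip
j=5: 11>5, skip
j=6: 15>5, skip
j=7: 6>5, skip
j=8: 9>5, skip
j=9: 19>5, skip
j=10: 3≤5, i=1, swap(1,10) ⇒ 4 3 14 10 17 11 15 6 9 19 18 5
swap(2,11) ⇒ 4 3 5 10 17 11 15 6 9 19 18 14; return 2
p = 2; k-1 = 1 < 2 ⇒ left

2; left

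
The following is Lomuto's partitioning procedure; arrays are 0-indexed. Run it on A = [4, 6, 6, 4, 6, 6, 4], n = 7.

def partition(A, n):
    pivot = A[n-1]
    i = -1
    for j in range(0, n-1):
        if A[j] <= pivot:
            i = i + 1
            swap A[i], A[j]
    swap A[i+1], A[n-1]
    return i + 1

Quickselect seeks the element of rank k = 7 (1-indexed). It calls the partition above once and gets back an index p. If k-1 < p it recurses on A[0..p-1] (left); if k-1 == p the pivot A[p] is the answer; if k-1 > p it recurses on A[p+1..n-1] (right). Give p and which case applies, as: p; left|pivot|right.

2; right

pivot = A[6] = 4; i = -1
j=0: A[0]=4 ≤ 4 → i=0, swap A[0],A[0] (no change) → [4, 6, 6, 4, 6, 6, 4]
j=1: A[1]=6 > 4 → no swap
j=2: A[2]=6 > 4 → no swap
j=3: A[3]=4 ≤ 4 → i=1, swap A[1],A[3] → [4, 4, 6, 6, 6, 6, 4]
j=4: A[4]=6 > 4 → no swap
j=5: A[5]=6 > 4 → no swap
final swap A[2],A[6] → [4, 4, 4, 6, 6, 6, 6]; return 2
p = 2; k-1 = 6 > 2 ⇒ right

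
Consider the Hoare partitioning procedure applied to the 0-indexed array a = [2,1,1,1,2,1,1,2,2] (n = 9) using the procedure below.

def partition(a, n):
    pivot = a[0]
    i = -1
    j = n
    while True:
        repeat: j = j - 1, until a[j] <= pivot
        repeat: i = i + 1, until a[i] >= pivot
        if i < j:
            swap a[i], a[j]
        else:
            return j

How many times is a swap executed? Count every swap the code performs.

2

pivot=2
j stops at 8 (2), i stops at 0 (2); swap ⇒ [2,1,1,1,2,1,1,2,2]
j stops at 7 (2), i stops at 4 (2); swap ⇒ [2,1,1,1,2,1,1,2,2]
j stops at 6, i stops at 7; i≥j ⇒ return 6. a=[2,1,1,1,2,1,1,2,2]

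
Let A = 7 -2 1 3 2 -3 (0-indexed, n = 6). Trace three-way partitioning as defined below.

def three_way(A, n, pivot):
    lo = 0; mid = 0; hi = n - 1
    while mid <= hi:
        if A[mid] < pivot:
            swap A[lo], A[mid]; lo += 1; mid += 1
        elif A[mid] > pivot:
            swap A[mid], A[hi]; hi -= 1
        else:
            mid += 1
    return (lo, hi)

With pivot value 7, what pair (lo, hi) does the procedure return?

(5, 5)

lo=0 mid=0 hi=5
7=7: mid=1
-2<7: swap(0,1), lo=1 mid=2 ⇒ -2 7 1 3 2 -3
1<7: swap(1,2), lo=2 mid=3 ⇒ -2 1 7 3 2 -3
3<7: swap(2,3), lo=3 mid=4 ⇒ -2 1 3 7 2 -3
2<7: swap(3,4), lo=4 mid=5 ⇒ -2 1 3 2 7 -3
-3<7: swap(4,5), lo=5 mid=6 ⇒ -2 1 3 2 -3 7
done. lo=5 hi=5; A=-2 1 3 2 -3 7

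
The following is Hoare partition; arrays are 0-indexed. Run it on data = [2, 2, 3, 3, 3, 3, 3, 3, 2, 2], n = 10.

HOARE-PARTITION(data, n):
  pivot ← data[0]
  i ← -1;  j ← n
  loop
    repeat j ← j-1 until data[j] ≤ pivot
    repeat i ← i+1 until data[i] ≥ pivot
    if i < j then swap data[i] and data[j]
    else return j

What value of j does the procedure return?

pivot = data[0] = 2; i = -1, j = 10
j→9 (data[9]=2≤2), i→0 (data[0]=2≥2); i<j, swap → [2, 2, 3, 3, 3, 3, 3, 3, 2, 2]
j→8 (data[8]=2≤2), i→1 (data[1]=2≥2); i<j, swap → [2, 2, 3, 3, 3, 3, 3, 3, 2, 2]
j→1, i→2; i≥j, return j=1. data = [2, 2, 3, 3, 3, 3, 3, 3, 2, 2]

1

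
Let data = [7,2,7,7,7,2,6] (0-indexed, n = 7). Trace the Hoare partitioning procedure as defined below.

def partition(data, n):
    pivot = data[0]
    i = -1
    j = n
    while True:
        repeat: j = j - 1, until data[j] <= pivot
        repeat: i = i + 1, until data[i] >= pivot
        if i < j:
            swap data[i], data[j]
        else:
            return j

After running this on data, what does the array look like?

pivot = data[0] = 7; i = -1, j = 7
j→6 (data[6]=6≤7), i→0 (data[0]=7≥7); i<j, swap → [6,2,7,7,7,2,7]
j→5 (data[5]=2≤7), i→2 (data[2]=7≥7); i<j, swap → [6,2,2,7,7,7,7]
j→4 (data[4]=7≤7), i→3 (data[3]=7≥7); i<j, swap → [6,2,2,7,7,7,7]
j→3, i→4; i≥j, return j=3. data = [6,2,2,7,7,7,7]

[6,2,2,7,7,7,7]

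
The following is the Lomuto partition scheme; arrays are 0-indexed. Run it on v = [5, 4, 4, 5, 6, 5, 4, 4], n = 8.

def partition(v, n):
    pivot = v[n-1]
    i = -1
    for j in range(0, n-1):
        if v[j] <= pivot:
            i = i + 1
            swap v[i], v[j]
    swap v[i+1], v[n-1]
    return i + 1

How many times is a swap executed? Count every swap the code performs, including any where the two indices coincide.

pivot = v[7] = 4; i = -1
j=0: v[0]=5 > 4 → no swap
j=1: v[1]=4 ≤ 4 → i=0, swap v[0],v[1] → [4, 5, 4, 5, 6, 5, 4, 4]
j=2: v[2]=4 ≤ 4 → i=1, swap v[1],v[2] → [4, 4, 5, 5, 6, 5, 4, 4]
j=3: v[3]=5 > 4 → no swap
j=4: v[4]=6 > 4 → no swap
j=5: v[5]=5 > 4 → no swap
j=6: v[6]=4 ≤ 4 → i=2, swap v[2],v[6] → [4, 4, 4, 5, 6, 5, 5, 4]
final swap v[3],v[7] → [4, 4, 4, 4, 6, 5, 5, 5]; return 3

4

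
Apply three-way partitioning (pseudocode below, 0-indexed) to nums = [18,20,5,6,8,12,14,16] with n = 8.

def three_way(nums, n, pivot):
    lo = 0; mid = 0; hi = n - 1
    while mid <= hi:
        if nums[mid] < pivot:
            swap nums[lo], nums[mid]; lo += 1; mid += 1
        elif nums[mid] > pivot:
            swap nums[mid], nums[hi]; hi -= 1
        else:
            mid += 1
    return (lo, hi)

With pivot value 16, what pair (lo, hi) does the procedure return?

pivot = 16; lo=0, mid=0, hi=7
nums[mid]=18>16: swap nums[0],nums[7]; hi=6 → [16,20,5,6,8,12,14,18]
nums[mid]=16=16: mid=1
nums[mid]=20>16: swap nums[1],nums[6]; hi=5 → [16,14,5,6,8,12,20,18]
nums[mid]=14<16: swap nums[0],nums[1]; lo=1,mid=2 → [14,16,5,6,8,12,20,18]
nums[mid]=5<16: swap nums[1],nums[2]; lo=2,mid=3 → [14,5,16,6,8,12,20,18]
nums[mid]=6<16: swap nums[2],nums[3]; lo=3,mid=4 → [14,5,6,16,8,12,20,18]
nums[mid]=8<16: swap nums[3],nums[4]; lo=4,mid=5 → [14,5,6,8,16,12,20,18]
nums[mid]=12<16: swap nums[4],nums[5]; lo=5,mid=6 → [14,5,6,8,12,16,20,18]
end: lo=5, hi=5; nums = [14,5,6,8,12,16,20,18]

(5, 5)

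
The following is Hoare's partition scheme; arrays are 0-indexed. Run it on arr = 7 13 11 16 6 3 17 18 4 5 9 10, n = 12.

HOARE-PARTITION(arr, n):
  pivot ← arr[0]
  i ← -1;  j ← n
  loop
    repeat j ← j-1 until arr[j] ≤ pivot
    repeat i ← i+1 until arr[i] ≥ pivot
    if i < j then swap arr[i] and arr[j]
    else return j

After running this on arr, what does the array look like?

5 4 3 6 16 11 17 18 13 7 9 10

pivot=7
j stops at 9 (5), i stops at 0 (7); swap ⇒ 5 13 11 16 6 3 17 18 4 7 9 10
j stops at 8 (4), i stops at 1 (13); swap ⇒ 5 4 11 16 6 3 17 18 13 7 9 10
j stops at 5 (3), i stops at 2 (11); swap ⇒ 5 4 3 16 6 11 17 18 13 7 9 10
j stops at 4 (6), i stops at 3 (16); swap ⇒ 5 4 3 6 16 11 17 18 13 7 9 10
j stops at 3, i stops at 4; i≥j ⇒ return 3. arr=5 4 3 6 16 11 17 18 13 7 9 10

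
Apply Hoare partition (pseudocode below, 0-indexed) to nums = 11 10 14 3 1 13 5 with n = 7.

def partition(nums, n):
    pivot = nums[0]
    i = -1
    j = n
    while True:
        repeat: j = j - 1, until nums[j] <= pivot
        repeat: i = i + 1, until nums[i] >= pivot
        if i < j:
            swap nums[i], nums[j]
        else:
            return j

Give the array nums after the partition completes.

5 10 1 3 14 13 11

pivot=11
j stops at 6 (5), i stops at 0 (11); swap ⇒ 5 10 14 3 1 13 11
j stops at 4 (1), i stops at 2 (14); swap ⇒ 5 10 1 3 14 13 11
j stops at 3, i stops at 4; i≥j ⇒ return 3. nums=5 10 1 3 14 13 11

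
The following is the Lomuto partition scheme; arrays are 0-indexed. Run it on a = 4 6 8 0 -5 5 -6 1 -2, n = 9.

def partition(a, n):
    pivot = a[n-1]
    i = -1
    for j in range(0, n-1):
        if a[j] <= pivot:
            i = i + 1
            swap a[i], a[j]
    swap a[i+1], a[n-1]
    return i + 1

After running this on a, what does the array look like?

pivot=-2, i=-1
j=0: 4>-2, skip
j=1: 6>-2, skip
j=2: 8>-2, skip
j=3: 0>-2, skip
j=4: -5≤-2, i=0, swap(0,4) ⇒ -5 6 8 0 4 5 -6 1 -2
j=5: 5>-2, skip
j=6: -6≤-2, i=1, swap(1,6) ⇒ -5 -6 8 0 4 5 6 1 -2
j=7: 1>-2, skip
swap(2,8) ⇒ -5 -6 -2 0 4 5 6 1 8; return 2

-5 -6 -2 0 4 5 6 1 8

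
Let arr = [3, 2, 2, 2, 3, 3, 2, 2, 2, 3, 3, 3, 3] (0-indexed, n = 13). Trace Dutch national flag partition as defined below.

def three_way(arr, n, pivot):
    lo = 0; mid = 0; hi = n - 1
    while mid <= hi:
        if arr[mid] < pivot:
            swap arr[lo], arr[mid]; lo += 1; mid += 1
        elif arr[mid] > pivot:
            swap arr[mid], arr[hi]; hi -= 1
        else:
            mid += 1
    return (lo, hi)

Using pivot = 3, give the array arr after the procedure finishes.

[2, 2, 2, 2, 2, 2, 3, 3, 3, 3, 3, 3, 3]

pivot = 3; lo=0, mid=0, hi=12
arr[mid]=3=3: mid=1
arr[mid]=2<3: swap arr[0],arr[1]; lo=1,mid=2 → [2, 3, 2, 2, 3, 3, 2, 2, 2, 3, 3, 3, 3]
arr[mid]=2<3: swap arr[1],arr[2]; lo=2,mid=3 → [2, 2, 3, 2, 3, 3, 2, 2, 2, 3, 3, 3, 3]
arr[mid]=2<3: swap arr[2],arr[3]; lo=3,mid=4 → [2, 2, 2, 3, 3, 3, 2, 2, 2, 3, 3, 3, 3]
arr[mid]=3=3: mid=5
arr[mid]=3=3: mid=6
arr[mid]=2<3: swap arr[3],arr[6]; lo=4,mid=7 → [2, 2, 2, 2, 3, 3, 3, 2, 2, 3, 3, 3, 3]
arr[mid]=2<3: swap arr[4],arr[7]; lo=5,mid=8 → [2, 2, 2, 2, 2, 3, 3, 3, 2, 3, 3, 3, 3]
arr[mid]=2<3: swap arr[5],arr[8]; lo=6,mid=9 → [2, 2, 2, 2, 2, 2, 3, 3, 3, 3, 3, 3, 3]
arr[mid]=3=3: mid=10
arr[mid]=3=3: mid=11
arr[mid]=3=3: mid=12
arr[mid]=3=3: mid=13
end: lo=6, hi=12; arr = [2, 2, 2, 2, 2, 2, 3, 3, 3, 3, 3, 3, 3]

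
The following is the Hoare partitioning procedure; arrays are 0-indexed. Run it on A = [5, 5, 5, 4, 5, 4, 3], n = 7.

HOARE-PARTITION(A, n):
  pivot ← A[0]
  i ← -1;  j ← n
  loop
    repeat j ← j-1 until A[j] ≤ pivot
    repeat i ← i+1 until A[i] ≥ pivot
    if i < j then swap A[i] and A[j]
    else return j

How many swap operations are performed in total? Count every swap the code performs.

3

pivot = A[0] = 5; i = -1, j = 7
j→6 (A[6]=3≤5), i→0 (A[0]=5≥5); i<j, swap → [3, 5, 5, 4, 5, 4, 5]
j→5 (A[5]=4≤5), i→1 (A[1]=5≥5); i<j, swap → [3, 4, 5, 4, 5, 5, 5]
j→4 (A[4]=5≤5), i→2 (A[2]=5≥5); i<j, swap → [3, 4, 5, 4, 5, 5, 5]
j→3, i→4; i≥j, return j=3. A = [3, 4, 5, 4, 5, 5, 5]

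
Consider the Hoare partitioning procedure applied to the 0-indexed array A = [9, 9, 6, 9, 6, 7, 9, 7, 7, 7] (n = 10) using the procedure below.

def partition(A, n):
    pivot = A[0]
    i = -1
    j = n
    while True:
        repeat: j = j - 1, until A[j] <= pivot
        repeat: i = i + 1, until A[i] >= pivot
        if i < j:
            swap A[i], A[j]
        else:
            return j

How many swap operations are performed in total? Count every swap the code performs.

3

pivot=9
j stops at 9 (7), i stops at 0 (9); swap ⇒ [7, 9, 6, 9, 6, 7, 9, 7, 7, 9]
j stops at 8 (7), i stops at 1 (9); swap ⇒ [7, 7, 6, 9, 6, 7, 9, 7, 9, 9]
j stops at 7 (7), i stops at 3 (9); swap ⇒ [7, 7, 6, 7, 6, 7, 9, 9, 9, 9]
j stops at 6, i stops at 6; i≥j ⇒ return 6. A=[7, 7, 6, 7, 6, 7, 9, 9, 9, 9]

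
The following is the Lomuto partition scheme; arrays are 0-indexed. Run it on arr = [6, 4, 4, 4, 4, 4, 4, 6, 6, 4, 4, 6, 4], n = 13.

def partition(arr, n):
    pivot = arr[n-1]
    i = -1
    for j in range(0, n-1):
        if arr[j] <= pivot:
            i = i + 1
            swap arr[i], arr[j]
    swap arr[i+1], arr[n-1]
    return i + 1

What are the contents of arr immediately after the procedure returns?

[4, 4, 4, 4, 4, 4, 4, 4, 4, 6, 6, 6, 6]

pivot=4, i=-1
j=0: 6>4, skip
j=1: 4≤4, i=0, swap(0,1) ⇒ [4, 6, 4, 4, 4, 4, 4, 6, 6, 4, 4, 6, 4]
j=2: 4≤4, i=1, swap(1,2) ⇒ [4, 4, 6, 4, 4, 4, 4, 6, 6, 4, 4, 6, 4]
j=3: 4≤4, i=2, swap(2,3) ⇒ [4, 4, 4, 6, 4, 4, 4, 6, 6, 4, 4, 6, 4]
j=4: 4≤4, i=3, swap(3,4) ⇒ [4, 4, 4, 4, 6, 4, 4, 6, 6, 4, 4, 6, 4]
j=5: 4≤4, i=4, swap(4,5) ⇒ [4, 4, 4, 4, 4, 6, 4, 6, 6, 4, 4, 6, 4]
j=6: 4≤4, i=5, swap(5,6) ⇒ [4, 4, 4, 4, 4, 4, 6, 6, 6, 4, 4, 6, 4]
j=7: 6>4, skip
j=8: 6>4, skip
j=9: 4≤4, i=6, swap(6,9) ⇒ [4, 4, 4, 4, 4, 4, 4, 6, 6, 6, 4, 6, 4]
j=10: 4≤4, i=7, swap(7,10) ⇒ [4, 4, 4, 4, 4, 4, 4, 4, 6, 6, 6, 6, 4]
j=11: 6>4, skip
swap(8,12) ⇒ [4, 4, 4, 4, 4, 4, 4, 4, 4, 6, 6, 6, 6]; return 8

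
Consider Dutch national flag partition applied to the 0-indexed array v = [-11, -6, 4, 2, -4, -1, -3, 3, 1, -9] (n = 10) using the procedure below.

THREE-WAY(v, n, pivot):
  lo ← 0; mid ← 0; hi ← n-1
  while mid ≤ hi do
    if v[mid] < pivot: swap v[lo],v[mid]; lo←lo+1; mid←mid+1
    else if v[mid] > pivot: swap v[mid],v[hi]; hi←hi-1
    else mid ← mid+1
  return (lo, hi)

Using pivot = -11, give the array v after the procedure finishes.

pivot = -11; lo=0, mid=0, hi=9
v[mid]=-11=-11: mid=1
v[mid]=-6>-11: swap v[1],v[9]; hi=8 → [-11, -9, 4, 2, -4, -1, -3, 3, 1, -6]
v[mid]=-9>-11: swap v[1],v[8]; hi=7 → [-11, 1, 4, 2, -4, -1, -3, 3, -9, -6]
v[mid]=1>-11: swap v[1],v[7]; hi=6 → [-11, 3, 4, 2, -4, -1, -3, 1, -9, -6]
v[mid]=3>-11: swap v[1],v[6]; hi=5 → [-11, -3, 4, 2, -4, -1, 3, 1, -9, -6]
v[mid]=-3>-11: swap v[1],v[5]; hi=4 → [-11, -1, 4, 2, -4, -3, 3, 1, -9, -6]
v[mid]=-1>-11: swap v[1],v[4]; hi=3 → [-11, -4, 4, 2, -1, -3, 3, 1, -9, -6]
v[mid]=-4>-11: swap v[1],v[3]; hi=2 → [-11, 2, 4, -4, -1, -3, 3, 1, -9, -6]
v[mid]=2>-11: swap v[1],v[2]; hi=1 → [-11, 4, 2, -4, -1, -3, 3, 1, -9, -6]
v[mid]=4>-11: swap v[1],v[1]; hi=0 → [-11, 4, 2, -4, -1, -3, 3, 1, -9, -6]
end: lo=0, hi=0; v = [-11, 4, 2, -4, -1, -3, 3, 1, -9, -6]

[-11, 4, 2, -4, -1, -3, 3, 1, -9, -6]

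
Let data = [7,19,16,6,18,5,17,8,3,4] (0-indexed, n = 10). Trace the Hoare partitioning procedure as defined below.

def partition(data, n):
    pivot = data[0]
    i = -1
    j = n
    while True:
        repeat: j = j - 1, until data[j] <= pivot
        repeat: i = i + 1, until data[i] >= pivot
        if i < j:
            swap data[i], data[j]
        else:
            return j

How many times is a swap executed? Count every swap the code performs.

pivot=7
j stops at 9 (4), i stops at 0 (7); swap ⇒ [4,19,16,6,18,5,17,8,3,7]
j stops at 8 (3), i stops at 1 (19); swap ⇒ [4,3,16,6,18,5,17,8,19,7]
j stops at 5 (5), i stops at 2 (16); swap ⇒ [4,3,5,6,18,16,17,8,19,7]
j stops at 3, i stops at 4; i≥j ⇒ return 3. data=[4,3,5,6,18,16,17,8,19,7]

3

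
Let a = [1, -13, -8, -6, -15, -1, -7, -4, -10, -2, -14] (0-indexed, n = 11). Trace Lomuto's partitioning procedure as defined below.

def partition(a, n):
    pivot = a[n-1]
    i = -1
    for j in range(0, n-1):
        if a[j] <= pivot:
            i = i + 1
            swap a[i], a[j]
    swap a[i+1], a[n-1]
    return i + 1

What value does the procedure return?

1

pivot = a[10] = -14; i = -1
j=0: a[0]=1 > -14 → no swap
j=1: a[1]=-13 > -14 → no swap
j=2: a[2]=-8 > -14 → no swap
j=3: a[3]=-6 > -14 → no swap
j=4: a[4]=-15 ≤ -14 → i=0, swap a[0],a[4] → [-15, -13, -8, -6, 1, -1, -7, -4, -10, -2, -14]
j=5: a[5]=-1 > -14 → no swap
j=6: a[6]=-7 > -14 → no swap
j=7: a[7]=-4 > -14 → no swap
j=8: a[8]=-10 > -14 → no swap
j=9: a[9]=-2 > -14 → no swap
final swap a[1],a[10] → [-15, -14, -8, -6, 1, -1, -7, -4, -10, -2, -13]; return 1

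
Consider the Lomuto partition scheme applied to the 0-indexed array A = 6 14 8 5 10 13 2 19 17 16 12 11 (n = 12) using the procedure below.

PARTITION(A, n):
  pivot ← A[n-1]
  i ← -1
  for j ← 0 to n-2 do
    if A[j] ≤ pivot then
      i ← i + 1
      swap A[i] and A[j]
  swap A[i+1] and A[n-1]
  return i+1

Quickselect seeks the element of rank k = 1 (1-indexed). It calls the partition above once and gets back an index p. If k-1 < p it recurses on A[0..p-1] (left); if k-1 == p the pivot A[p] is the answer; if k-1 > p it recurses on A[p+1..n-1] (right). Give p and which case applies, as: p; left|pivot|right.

5; left

pivot = A[11] = 11; i = -1
j=0: A[0]=6 ≤ 11 → i=0, swap A[0],A[0] (no change) → 6 14 8 5 10 13 2 19 17 16 12 11
j=1: A[1]=14 > 11 → no swap
j=2: A[2]=8 ≤ 11 → i=1, swap A[1],A[2] → 6 8 14 5 10 13 2 19 17 16 12 11
j=3: A[3]=5 ≤ 11 → i=2, swap A[2],A[3] → 6 8 5 14 10 13 2 19 17 16 12 11
j=4: A[4]=10 ≤ 11 → i=3, swap A[3],A[4] → 6 8 5 10 14 13 2 19 17 16 12 11
j=5: A[5]=13 > 11 → no swap
j=6: A[6]=2 ≤ 11 → i=4, swap A[4],A[6] → 6 8 5 10 2 13 14 19 17 16 12 11
j=7: A[7]=19 > 11 → no swap
j=8: A[8]=17 > 11 → no swap
j=9: A[9]=16 > 11 → no swap
j=10: A[10]=12 > 11 → no swap
final swap A[5],A[11] → 6 8 5 10 2 11 14 19 17 16 12 13; return 5
p = 5; k-1 = 0 < 5 ⇒ left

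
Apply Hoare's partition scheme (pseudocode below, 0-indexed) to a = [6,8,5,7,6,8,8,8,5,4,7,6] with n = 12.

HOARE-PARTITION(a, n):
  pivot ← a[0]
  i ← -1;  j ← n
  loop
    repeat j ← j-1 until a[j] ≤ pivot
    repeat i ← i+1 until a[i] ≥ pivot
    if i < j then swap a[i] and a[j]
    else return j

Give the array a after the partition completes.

[6,4,5,5,6,8,8,8,7,8,7,6]

pivot=6
j stops at 11 (6), i stops at 0 (6); swap ⇒ [6,8,5,7,6,8,8,8,5,4,7,6]
j stops at 9 (4), i stops at 1 (8); swap ⇒ [6,4,5,7,6,8,8,8,5,8,7,6]
j stops at 8 (5), i stops at 3 (7); swap ⇒ [6,4,5,5,6,8,8,8,7,8,7,6]
j stops at 4, i stops at 4; i≥j ⇒ return 4. a=[6,4,5,5,6,8,8,8,7,8,7,6]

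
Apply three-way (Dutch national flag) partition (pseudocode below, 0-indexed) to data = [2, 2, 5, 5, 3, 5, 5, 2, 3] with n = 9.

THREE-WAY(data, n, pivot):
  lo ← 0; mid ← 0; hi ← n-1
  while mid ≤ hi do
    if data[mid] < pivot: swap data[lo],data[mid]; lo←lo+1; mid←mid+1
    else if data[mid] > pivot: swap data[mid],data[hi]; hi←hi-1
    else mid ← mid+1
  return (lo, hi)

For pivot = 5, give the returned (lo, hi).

(5, 8)

pivot = 5; lo=0, mid=0, hi=8
data[mid]=2<5: swap data[0],data[0]; lo=1,mid=1 → [2, 2, 5, 5, 3, 5, 5, 2, 3]
data[mid]=2<5: swap data[1],data[1]; lo=2,mid=2 → [2, 2, 5, 5, 3, 5, 5, 2, 3]
data[mid]=5=5: mid=3
data[mid]=5=5: mid=4
data[mid]=3<5: swap data[2],data[4]; lo=3,mid=5 → [2, 2, 3, 5, 5, 5, 5, 2, 3]
data[mid]=5=5: mid=6
data[mid]=5=5: mid=7
data[mid]=2<5: swap data[3],data[7]; lo=4,mid=8 → [2, 2, 3, 2, 5, 5, 5, 5, 3]
data[mid]=3<5: swap data[4],data[8]; lo=5,mid=9 → [2, 2, 3, 2, 3, 5, 5, 5, 5]
end: lo=5, hi=8; data = [2, 2, 3, 2, 3, 5, 5, 5, 5]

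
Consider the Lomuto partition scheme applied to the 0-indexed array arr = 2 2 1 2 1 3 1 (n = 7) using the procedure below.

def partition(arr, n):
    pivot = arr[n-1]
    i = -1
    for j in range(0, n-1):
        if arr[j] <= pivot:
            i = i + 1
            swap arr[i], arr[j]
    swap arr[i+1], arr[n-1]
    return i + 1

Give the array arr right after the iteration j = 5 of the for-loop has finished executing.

pivot=1, i=-1
j=0: 2>1, skip
j=1: 2>1, skip
j=2: 1≤1, i=0, swap(0,2) ⇒ 1 2 2 2 1 3 1
j=3: 2>1, skip
j=4: 1≤1, i=1, swap(1,4) ⇒ 1 1 2 2 2 3 1
j=5: 3>1, skip
(after j=5) arr = 1 1 2 2 2 3 1

1 1 2 2 2 3 1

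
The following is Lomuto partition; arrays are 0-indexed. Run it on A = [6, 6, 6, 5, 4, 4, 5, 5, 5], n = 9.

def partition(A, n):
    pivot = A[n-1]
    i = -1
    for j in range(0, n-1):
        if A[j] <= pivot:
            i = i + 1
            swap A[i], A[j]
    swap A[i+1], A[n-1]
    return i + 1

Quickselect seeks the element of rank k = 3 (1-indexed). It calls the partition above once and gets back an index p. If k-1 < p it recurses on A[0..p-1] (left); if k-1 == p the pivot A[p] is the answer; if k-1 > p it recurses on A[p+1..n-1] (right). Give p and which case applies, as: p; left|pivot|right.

pivot = A[8] = 5; i = -1
j=0: A[0]=6 > 5 → no swap
j=1: A[1]=6 > 5 → no swap
j=2: A[2]=6 > 5 → no swap
j=3: A[3]=5 ≤ 5 → i=0, swap A[0],A[3] → [5, 6, 6, 6, 4, 4, 5, 5, 5]
j=4: A[4]=4 ≤ 5 → i=1, swap A[1],A[4] → [5, 4, 6, 6, 6, 4, 5, 5, 5]
j=5: A[5]=4 ≤ 5 → i=2, swap A[2],A[5] → [5, 4, 4, 6, 6, 6, 5, 5, 5]
j=6: A[6]=5 ≤ 5 → i=3, swap A[3],A[6] → [5, 4, 4, 5, 6, 6, 6, 5, 5]
j=7: A[7]=5 ≤ 5 → i=4, swap A[4],A[7] → [5, 4, 4, 5, 5, 6, 6, 6, 5]
final swap A[5],A[8] → [5, 4, 4, 5, 5, 5, 6, 6, 6]; return 5
p = 5; k-1 = 2 < 5 ⇒ left

5; left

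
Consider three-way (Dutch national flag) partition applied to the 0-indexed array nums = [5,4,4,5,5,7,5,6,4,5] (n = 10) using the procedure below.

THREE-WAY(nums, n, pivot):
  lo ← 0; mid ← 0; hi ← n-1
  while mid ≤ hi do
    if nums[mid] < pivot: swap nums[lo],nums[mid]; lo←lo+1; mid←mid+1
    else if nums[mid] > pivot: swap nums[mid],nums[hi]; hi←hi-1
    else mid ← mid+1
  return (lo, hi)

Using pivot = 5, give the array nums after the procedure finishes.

pivot = 5; lo=0, mid=0, hi=9
nums[mid]=5=5: mid=1
nums[mid]=4<5: swap nums[0],nums[1]; lo=1,mid=2 → [4,5,4,5,5,7,5,6,4,5]
nums[mid]=4<5: swap nums[1],nums[2]; lo=2,mid=3 → [4,4,5,5,5,7,5,6,4,5]
nums[mid]=5=5: mid=4
nums[mid]=5=5: mid=5
nums[mid]=7>5: swap nums[5],nums[9]; hi=8 → [4,4,5,5,5,5,5,6,4,7]
nums[mid]=5=5: mid=6
nums[mid]=5=5: mid=7
nums[mid]=6>5: swap nums[7],nums[8]; hi=7 → [4,4,5,5,5,5,5,4,6,7]
nums[mid]=4<5: swap nums[2],nums[7]; lo=3,mid=8 → [4,4,4,5,5,5,5,5,6,7]
end: lo=3, hi=7; nums = [4,4,4,5,5,5,5,5,6,7]

[4,4,4,5,5,5,5,5,6,7]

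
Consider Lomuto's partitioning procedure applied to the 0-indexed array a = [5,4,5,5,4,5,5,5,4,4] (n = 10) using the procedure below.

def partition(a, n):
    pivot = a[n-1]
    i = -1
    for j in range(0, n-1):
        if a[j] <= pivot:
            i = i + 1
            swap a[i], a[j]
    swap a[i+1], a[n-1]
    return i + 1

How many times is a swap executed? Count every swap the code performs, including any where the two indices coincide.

4

pivot=4, i=-1
j=0: 5>4, skip
j=1: 4≤4, i=0, swap(0,1) ⇒ [4,5,5,5,4,5,5,5,4,4]
j=2: 5>4, skip
j=3: 5>4, skip
j=4: 4≤4, i=1, swap(1,4) ⇒ [4,4,5,5,5,5,5,5,4,4]
j=5: 5>4, skip
j=6: 5>4, skip
j=7: 5>4, skip
j=8: 4≤4, i=2, swap(2,8) ⇒ [4,4,4,5,5,5,5,5,5,4]
swap(3,9) ⇒ [4,4,4,4,5,5,5,5,5,5]; return 3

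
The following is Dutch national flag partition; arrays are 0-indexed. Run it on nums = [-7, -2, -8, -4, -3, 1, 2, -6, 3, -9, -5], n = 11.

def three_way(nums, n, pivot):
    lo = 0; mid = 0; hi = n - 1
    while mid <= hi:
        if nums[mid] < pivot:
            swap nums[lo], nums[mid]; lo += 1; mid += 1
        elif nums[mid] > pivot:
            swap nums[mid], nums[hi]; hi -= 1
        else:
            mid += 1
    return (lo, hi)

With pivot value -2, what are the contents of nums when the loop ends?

[-7, -8, -4, -3, -5, -9, -6, -2, 3, 2, 1]

pivot = -2; lo=0, mid=0, hi=10
nums[mid]=-7<-2: swap nums[0],nums[0]; lo=1,mid=1 → [-7, -2, -8, -4, -3, 1, 2, -6, 3, -9, -5]
nums[mid]=-2=-2: mid=2
nums[mid]=-8<-2: swap nums[1],nums[2]; lo=2,mid=3 → [-7, -8, -2, -4, -3, 1, 2, -6, 3, -9, -5]
nums[mid]=-4<-2: swap nums[2],nums[3]; lo=3,mid=4 → [-7, -8, -4, -2, -3, 1, 2, -6, 3, -9, -5]
nums[mid]=-3<-2: swap nums[3],nums[4]; lo=4,mid=5 → [-7, -8, -4, -3, -2, 1, 2, -6, 3, -9, -5]
nums[mid]=1>-2: swap nums[5],nums[10]; hi=9 → [-7, -8, -4, -3, -2, -5, 2, -6, 3, -9, 1]
nums[mid]=-5<-2: swap nums[4],nums[5]; lo=5,mid=6 → [-7, -8, -4, -3, -5, -2, 2, -6, 3, -9, 1]
nums[mid]=2>-2: swap nums[6],nums[9]; hi=8 → [-7, -8, -4, -3, -5, -2, -9, -6, 3, 2, 1]
nums[mid]=-9<-2: swap nums[5],nums[6]; lo=6,mid=7 → [-7, -8, -4, -3, -5, -9, -2, -6, 3, 2, 1]
nums[mid]=-6<-2: swap nums[6],nums[7]; lo=7,mid=8 → [-7, -8, -4, -3, -5, -9, -6, -2, 3, 2, 1]
nums[mid]=3>-2: swap nums[8],nums[8]; hi=7 → [-7, -8, -4, -3, -5, -9, -6, -2, 3, 2, 1]
end: lo=7, hi=7; nums = [-7, -8, -4, -3, -5, -9, -6, -2, 3, 2, 1]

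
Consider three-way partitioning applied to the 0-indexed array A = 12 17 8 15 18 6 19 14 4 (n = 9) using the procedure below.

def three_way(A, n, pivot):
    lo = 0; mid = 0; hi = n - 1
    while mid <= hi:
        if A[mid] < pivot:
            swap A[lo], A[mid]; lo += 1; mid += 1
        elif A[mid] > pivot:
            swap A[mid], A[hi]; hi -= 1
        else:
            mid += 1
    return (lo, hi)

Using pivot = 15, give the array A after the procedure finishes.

pivot = 15; lo=0, mid=0, hi=8
A[mid]=12<15: swap A[0],A[0]; lo=1,mid=1 → 12 17 8 15 18 6 19 14 4
A[mid]=17>15: swap A[1],A[8]; hi=7 → 12 4 8 15 18 6 19 14 17
A[mid]=4<15: swap A[1],A[1]; lo=2,mid=2 → 12 4 8 15 18 6 19 14 17
A[mid]=8<15: swap A[2],A[2]; lo=3,mid=3 → 12 4 8 15 18 6 19 14 17
A[mid]=15=15: mid=4
A[mid]=18>15: swap A[4],A[7]; hi=6 → 12 4 8 15 14 6 19 18 17
A[mid]=14<15: swap A[3],A[4]; lo=4,mid=5 → 12 4 8 14 15 6 19 18 17
A[mid]=6<15: swap A[4],A[5]; lo=5,mid=6 → 12 4 8 14 6 15 19 18 17
A[mid]=19>15: swap A[6],A[6]; hi=5 → 12 4 8 14 6 15 19 18 17
end: lo=5, hi=5; A = 12 4 8 14 6 15 19 18 17

12 4 8 14 6 15 19 18 17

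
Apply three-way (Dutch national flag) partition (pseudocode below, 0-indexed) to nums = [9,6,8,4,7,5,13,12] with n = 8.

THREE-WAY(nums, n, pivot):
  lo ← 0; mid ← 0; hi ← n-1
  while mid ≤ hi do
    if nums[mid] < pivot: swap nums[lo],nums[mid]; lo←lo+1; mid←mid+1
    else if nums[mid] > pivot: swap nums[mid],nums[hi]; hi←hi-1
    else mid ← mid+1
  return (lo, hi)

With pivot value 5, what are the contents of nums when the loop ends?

lo=0 mid=0 hi=7
9>5: swap(0,7), hi=6 ⇒ [12,6,8,4,7,5,13,9]
12>5: swap(0,6), hi=5 ⇒ [13,6,8,4,7,5,12,9]
13>5: swap(0,5), hi=4 ⇒ [5,6,8,4,7,13,12,9]
5=5: mid=1
6>5: swap(1,4), hi=3 ⇒ [5,7,8,4,6,13,12,9]
7>5: swap(1,3), hi=2 ⇒ [5,4,8,7,6,13,12,9]
4<5: swap(0,1), lo=1 mid=2 ⇒ [4,5,8,7,6,13,12,9]
8>5: swap(2,2), hi=1 ⇒ [4,5,8,7,6,13,12,9]
done. lo=1 hi=1; nums=[4,5,8,7,6,13,12,9]

[4,5,8,7,6,13,12,9]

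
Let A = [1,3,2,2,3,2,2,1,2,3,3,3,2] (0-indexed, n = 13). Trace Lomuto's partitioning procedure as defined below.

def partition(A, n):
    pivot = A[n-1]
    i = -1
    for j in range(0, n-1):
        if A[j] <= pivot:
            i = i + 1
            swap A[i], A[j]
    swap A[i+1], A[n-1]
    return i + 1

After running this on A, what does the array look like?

[1,2,2,2,2,1,2,2,3,3,3,3,3]

pivot = A[12] = 2; i = -1
j=0: A[0]=1 ≤ 2 → i=0, swap A[0],A[0] (no change) → [1,3,2,2,3,2,2,1,2,3,3,3,2]
j=1: A[1]=3 > 2 → no swap
j=2: A[2]=2 ≤ 2 → i=1, swap A[1],A[2] → [1,2,3,2,3,2,2,1,2,3,3,3,2]
j=3: A[3]=2 ≤ 2 → i=2, swap A[2],A[3] → [1,2,2,3,3,2,2,1,2,3,3,3,2]
j=4: A[4]=3 > 2 → no swap
j=5: A[5]=2 ≤ 2 → i=3, swap A[3],A[5] → [1,2,2,2,3,3,2,1,2,3,3,3,2]
j=6: A[6]=2 ≤ 2 → i=4, swap A[4],A[6] → [1,2,2,2,2,3,3,1,2,3,3,3,2]
j=7: A[7]=1 ≤ 2 → i=5, swap A[5],A[7] → [1,2,2,2,2,1,3,3,2,3,3,3,2]
j=8: A[8]=2 ≤ 2 → i=6, swap A[6],A[8] → [1,2,2,2,2,1,2,3,3,3,3,3,2]
j=9: A[9]=3 > 2 → no swap
j=10: A[10]=3 > 2 → no swap
j=11: A[11]=3 > 2 → no swap
final swap A[7],A[12] → [1,2,2,2,2,1,2,2,3,3,3,3,3]; return 7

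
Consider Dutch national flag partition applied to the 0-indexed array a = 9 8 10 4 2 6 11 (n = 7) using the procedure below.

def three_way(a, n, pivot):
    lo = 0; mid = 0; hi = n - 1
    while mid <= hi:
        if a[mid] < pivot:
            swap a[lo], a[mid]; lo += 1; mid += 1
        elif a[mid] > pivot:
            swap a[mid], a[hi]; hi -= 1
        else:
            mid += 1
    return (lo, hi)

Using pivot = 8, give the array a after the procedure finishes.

lo=0 mid=0 hi=6
9>8: swap(0,6), hi=5 ⇒ 11 8 10 4 2 6 9
11>8: swap(0,5), hi=4 ⇒ 6 8 10 4 2 11 9
6<8: swap(0,0), lo=1 mid=1 ⇒ 6 8 10 4 2 11 9
8=8: mid=2
10>8: swap(2,4), hi=3 ⇒ 6 8 2 4 10 11 9
2<8: swap(1,2), lo=2 mid=3 ⇒ 6 2 8 4 10 11 9
4<8: swap(2,3), lo=3 mid=4 ⇒ 6 2 4 8 10 11 9
done. lo=3 hi=3; a=6 2 4 8 10 11 9

6 2 4 8 10 11 9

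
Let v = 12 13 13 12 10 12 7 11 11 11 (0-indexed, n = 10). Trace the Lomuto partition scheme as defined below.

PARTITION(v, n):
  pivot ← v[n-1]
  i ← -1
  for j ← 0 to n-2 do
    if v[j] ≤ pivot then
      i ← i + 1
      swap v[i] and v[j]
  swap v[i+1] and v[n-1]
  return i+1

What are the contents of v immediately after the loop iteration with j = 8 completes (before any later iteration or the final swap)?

10 7 11 11 12 12 13 13 12 11

pivot=11, i=-1
j=0: 12>11, skip
j=1: 13>11, skip
j=2: 13>11, skip
j=3: 12>11, skip
j=4: 10≤11, i=0, swap(0,4) ⇒ 10 13 13 12 12 12 7 11 11 11
j=5: 12>11, skip
j=6: 7≤11, i=1, swap(1,6) ⇒ 10 7 13 12 12 12 13 11 11 11
j=7: 11≤11, i=2, swap(2,7) ⇒ 10 7 11 12 12 12 13 13 11 11
j=8: 11≤11, i=3, swap(3,8) ⇒ 10 7 11 11 12 12 13 13 12 11
(after j=8) v = 10 7 11 11 12 12 13 13 12 11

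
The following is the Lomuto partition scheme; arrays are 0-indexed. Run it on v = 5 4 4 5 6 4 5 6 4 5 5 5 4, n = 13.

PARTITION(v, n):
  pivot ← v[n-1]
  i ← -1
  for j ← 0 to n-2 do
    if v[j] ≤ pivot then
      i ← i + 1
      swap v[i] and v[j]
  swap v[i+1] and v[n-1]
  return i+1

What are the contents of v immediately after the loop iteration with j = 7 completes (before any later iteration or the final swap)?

4 4 4 5 6 5 5 6 4 5 5 5 4

pivot=4, i=-1
j=0: 5>4, skip
j=1: 4≤4, i=0, swap(0,1) ⇒ 4 5 4 5 6 4 5 6 4 5 5 5 4
j=2: 4≤4, i=1, swap(1,2) ⇒ 4 4 5 5 6 4 5 6 4 5 5 5 4
j=3: 5>4, skip
j=4: 6>4, skip
j=5: 4≤4, i=2, swap(2,5) ⇒ 4 4 4 5 6 5 5 6 4 5 5 5 4
j=6: 5>4, skip
j=7: 6>4, skip
(after j=7) v = 4 4 4 5 6 5 5 6 4 5 5 5 4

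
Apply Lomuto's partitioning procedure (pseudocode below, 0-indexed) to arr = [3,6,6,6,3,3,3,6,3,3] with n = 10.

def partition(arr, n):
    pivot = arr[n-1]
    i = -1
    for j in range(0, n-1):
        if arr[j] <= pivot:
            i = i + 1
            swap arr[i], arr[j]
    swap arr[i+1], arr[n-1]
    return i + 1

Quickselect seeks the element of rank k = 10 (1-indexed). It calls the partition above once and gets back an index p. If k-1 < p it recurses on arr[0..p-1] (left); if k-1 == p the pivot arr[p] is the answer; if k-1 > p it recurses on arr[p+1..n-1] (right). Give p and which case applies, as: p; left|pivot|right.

pivot = arr[9] = 3; i = -1
j=0: arr[0]=3 ≤ 3 → i=0, swap arr[0],arr[0] (no change) → [3,6,6,6,3,3,3,6,3,3]
j=1: arr[1]=6 > 3 → no swap
j=2: arr[2]=6 > 3 → no swap
j=3: arr[3]=6 > 3 → no swap
j=4: arr[4]=3 ≤ 3 → i=1, swap arr[1],arr[4] → [3,3,6,6,6,3,3,6,3,3]
j=5: arr[5]=3 ≤ 3 → i=2, swap arr[2],arr[5] → [3,3,3,6,6,6,3,6,3,3]
j=6: arr[6]=3 ≤ 3 → i=3, swap arr[3],arr[6] → [3,3,3,3,6,6,6,6,3,3]
j=7: arr[7]=6 > 3 → no swap
j=8: arr[8]=3 ≤ 3 → i=4, swap arr[4],arr[8] → [3,3,3,3,3,6,6,6,6,3]
final swap arr[5],arr[9] → [3,3,3,3,3,3,6,6,6,6]; return 5
p = 5; k-1 = 9 > 5 ⇒ right

5; right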